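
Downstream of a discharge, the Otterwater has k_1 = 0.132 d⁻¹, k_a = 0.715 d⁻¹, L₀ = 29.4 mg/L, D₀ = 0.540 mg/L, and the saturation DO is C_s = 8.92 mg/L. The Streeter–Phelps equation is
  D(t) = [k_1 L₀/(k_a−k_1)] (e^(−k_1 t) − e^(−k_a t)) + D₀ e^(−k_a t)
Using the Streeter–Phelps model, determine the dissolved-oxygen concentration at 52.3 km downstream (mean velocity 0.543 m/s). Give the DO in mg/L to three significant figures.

DO ≈ 5.93 mg/L

Travel time t = x/v = 52.3 km / (0.543 m/s) = 52300 m / 0.543 m/s = 96320 s = 1.115 d.
k_1 L₀/(k_a−k_1) = 0.132×29.4/(0.715−0.132) = 3.881/0.5830 = 6.657 mg/L.
e^(−k_1 t) = e^(−0.132×1.115) = 0.8632; e^(−k_a t) = e^(−0.715×1.115) = 0.4506.
D = 6.657 × (0.8632 − 0.4506) + 0.540 × 0.4506 = 2.746 + 0.2434 = 2.989 mg/L.
DO = C_s − D = 8.92 − 2.989 = 5.931 mg/L.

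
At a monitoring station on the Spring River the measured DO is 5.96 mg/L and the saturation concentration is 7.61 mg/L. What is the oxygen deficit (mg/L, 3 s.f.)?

D = C_s − C = 7.61 − 5.96 = 1.65 mg/L.

D ≈ 1.65 mg/L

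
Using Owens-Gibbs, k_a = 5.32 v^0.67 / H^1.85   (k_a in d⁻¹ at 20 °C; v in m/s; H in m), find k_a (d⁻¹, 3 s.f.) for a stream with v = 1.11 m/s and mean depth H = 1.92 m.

k_a ≈ 1.71 d⁻¹

k_a = 5.32 × 1.11^0.67 / 1.92^1.85 = 5.32 × 1.072 / 3.343 = 1.707 d⁻¹.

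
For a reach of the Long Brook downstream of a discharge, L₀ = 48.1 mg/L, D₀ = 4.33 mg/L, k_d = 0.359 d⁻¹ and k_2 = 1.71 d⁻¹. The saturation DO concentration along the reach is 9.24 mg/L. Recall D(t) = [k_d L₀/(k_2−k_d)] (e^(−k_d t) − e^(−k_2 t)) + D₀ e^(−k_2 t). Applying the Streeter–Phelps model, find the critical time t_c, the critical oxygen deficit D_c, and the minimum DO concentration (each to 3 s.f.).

At the critical point dD/dt = 0, so k_d L₀ e^(−k_d t) = k_2 D. Substituting D(t) from the Streeter–Phelps equation and solving for t gives
t_c = ln[(k_2/k_d)(1 − D₀(k_2−k_d)/(k_d L₀))] / (k_2−k_d).
Here k_2−k_d = 1.351 d⁻¹ and 1 − D₀(k_2−k_d)/(k_d L₀) = 1 − 4.33×1.351/(0.359×48.1) = 0.6612, so
t_c = ln(4.763 × 0.6612) / 1.351 = 1.147 / 1.351 = 0.8492 d.
L(t_c) = L₀ e^(−k_d t_c) = 48.1 × 0.7372 = 35.46 mg/L, and at the critical point k_2 D_c = k_d L, so D_c = (0.359/1.71) × 35.46 = 7.445 mg/L.
Minimum DO = C_s − D_c = 9.24 − 7.445 = 1.795 mg/L.

t_c ≈ 0.849 d; D_c ≈ 7.44 mg/L; min DO ≈ 1.80 mg/L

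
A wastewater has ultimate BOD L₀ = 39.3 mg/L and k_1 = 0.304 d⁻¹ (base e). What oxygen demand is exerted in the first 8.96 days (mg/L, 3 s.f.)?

y_t = L₀(1 − e^(−k_1 t)) = 39.3 × (1 − e^(−0.304×8.96))
= 39.3 × (1 − 0.06562) = 39.3 × 0.9344 = 36.72 mg/L.

y ≈ 36.7 mg/L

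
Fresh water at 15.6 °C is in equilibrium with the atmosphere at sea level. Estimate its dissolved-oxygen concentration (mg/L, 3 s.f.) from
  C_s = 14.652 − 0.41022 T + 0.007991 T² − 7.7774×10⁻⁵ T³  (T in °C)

C_s ≈ 9.90 mg/L

C_s = 14.652 − 0.41022×15.6 + 0.007991×15.6² − 7.7774×10⁻⁵×15.6³ = 9.902 mg/L.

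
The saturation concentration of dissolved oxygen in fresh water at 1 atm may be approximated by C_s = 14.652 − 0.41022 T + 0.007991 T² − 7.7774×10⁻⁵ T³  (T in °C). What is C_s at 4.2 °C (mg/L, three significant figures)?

C_s ≈ 13.1 mg/L

C_s = 14.652 − 0.41022×4.2 + 0.007991×4.2² − 7.7774×10⁻⁵×4.2³ = 13.06 mg/L.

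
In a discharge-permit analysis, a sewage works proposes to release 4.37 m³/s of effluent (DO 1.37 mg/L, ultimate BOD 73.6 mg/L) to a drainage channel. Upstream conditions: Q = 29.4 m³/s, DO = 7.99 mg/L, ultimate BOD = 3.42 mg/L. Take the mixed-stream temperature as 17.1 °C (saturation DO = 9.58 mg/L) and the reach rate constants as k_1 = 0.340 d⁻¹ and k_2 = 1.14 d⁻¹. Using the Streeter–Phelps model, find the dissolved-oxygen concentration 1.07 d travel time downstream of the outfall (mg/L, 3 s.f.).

Mixed DO = (29.4×7.99 + 4.37×1.37)/(29.4+4.37) = 240.9/33.77 = 7.133 mg/L.
Mixed L₀ = (29.4×3.42 + 4.37×73.6)/(33.77) = 422.2/33.77 = 12.50 mg/L.
Initial deficit D₀ = C_s − DO₀ = 9.58 − 7.133 = 2.447 mg/L.
D(1.07) = [0.340×12.50/(1.14−0.340)](e^(−0.340×1.07) − e^(−1.14×1.07)) + 2.447 e^(−1.14×1.07)
= 5.313 × (0.6950 − 0.2953) + 2.447 × 0.2953 = 2.846 mg/L.
DO = 9.58 − 2.846 = 6.734 mg/L.

DO ≈ 6.73 mg/L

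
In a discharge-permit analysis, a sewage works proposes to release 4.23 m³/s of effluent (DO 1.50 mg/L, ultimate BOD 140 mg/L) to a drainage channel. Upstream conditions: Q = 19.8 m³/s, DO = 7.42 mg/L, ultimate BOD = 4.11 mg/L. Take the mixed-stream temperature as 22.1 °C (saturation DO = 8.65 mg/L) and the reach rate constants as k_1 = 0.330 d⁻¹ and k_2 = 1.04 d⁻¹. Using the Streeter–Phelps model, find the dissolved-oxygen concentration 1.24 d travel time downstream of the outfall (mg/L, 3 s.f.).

DO ≈ 2.96 mg/L

Mixed DO = (19.8×7.42 + 4.23×1.50)/(19.8+4.23) = 153.3/24.03 = 6.378 mg/L.
Mixed L₀ = (19.8×4.11 + 4.23×140)/(24.03) = 673.6/24.03 = 28.03 mg/L.
Initial deficit D₀ = C_s − DO₀ = 8.65 − 6.378 = 2.272 mg/L.
D(1.24) = [0.330×28.03/(1.04−0.330)](e^(−0.330×1.24) − e^(−1.04×1.24)) + 2.272 e^(−1.04×1.24)
= 13.03 × (0.6642 − 0.2754) + 2.272 × 0.2754 = 5.691 mg/L.
DO = 8.65 − 5.691 = 2.959 mg/L.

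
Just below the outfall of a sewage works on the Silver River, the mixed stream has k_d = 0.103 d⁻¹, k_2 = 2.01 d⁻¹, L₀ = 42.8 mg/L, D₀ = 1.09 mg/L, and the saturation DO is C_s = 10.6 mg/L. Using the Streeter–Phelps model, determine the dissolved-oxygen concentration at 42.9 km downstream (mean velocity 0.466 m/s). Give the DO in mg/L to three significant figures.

DO ≈ 8.67 mg/L

Travel time t = x/v = 42.9 km / (0.466 m/s) = 42900 m / 0.466 m/s = 92060 s = 1.066 d.
k_d L₀/(k_2−k_d) = 0.103×42.8/(2.01−0.103) = 4.408/1.907 = 2.312 mg/L.
e^(−k_d t) = e^(−0.103×1.066) = 0.8961; e^(−k_2 t) = e^(−2.01×1.066) = 0.1175.
D = 2.312 × (0.8961 − 0.1175) + 1.09 × 0.1175 = 1.800 + 0.1280 = 1.928 mg/L.
DO = C_s − D = 10.6 − 1.928 = 8.672 mg/L.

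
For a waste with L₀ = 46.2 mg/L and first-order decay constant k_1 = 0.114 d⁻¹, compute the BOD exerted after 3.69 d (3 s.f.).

y ≈ 15.9 mg/L

y_t = L₀(1 − e^(−k_1 t)) = 46.2 × (1 − e^(−0.114×3.69))
= 46.2 × (1 − 0.6566) = 46.2 × 0.3434 = 15.86 mg/L.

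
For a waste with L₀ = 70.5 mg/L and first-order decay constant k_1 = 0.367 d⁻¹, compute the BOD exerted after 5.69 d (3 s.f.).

y ≈ 61.8 mg/L

y_t = L₀(1 − e^(−k_1 t)) = 70.5 × (1 − e^(−0.367×5.69))
= 70.5 × (1 − 0.1239) = 70.5 × 0.8761 = 61.76 mg/L.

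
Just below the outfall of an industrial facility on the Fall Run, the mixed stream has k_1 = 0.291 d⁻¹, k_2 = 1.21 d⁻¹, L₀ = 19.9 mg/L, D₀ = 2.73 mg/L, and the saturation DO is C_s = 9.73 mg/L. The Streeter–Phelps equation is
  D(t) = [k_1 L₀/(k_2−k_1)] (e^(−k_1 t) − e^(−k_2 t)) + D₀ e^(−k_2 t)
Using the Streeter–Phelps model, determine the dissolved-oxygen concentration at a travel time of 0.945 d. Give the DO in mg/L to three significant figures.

k_1 L₀/(k_2−k_1) = 0.291×19.9/(1.21−0.291) = 5.791/0.9190 = 6.301 mg/L.
e^(−k_1 t) = e^(−0.291×0.9450) = 0.7596; e^(−k_2 t) = e^(−1.21×0.9450) = 0.3187.
D = 6.301 × (0.7596 − 0.3187) + 2.73 × 0.3187 = 2.778 + 0.8701 = 3.648 mg/L.
DO = C_s − D = 9.73 − 3.648 = 6.082 mg/L.

DO ≈ 6.08 mg/L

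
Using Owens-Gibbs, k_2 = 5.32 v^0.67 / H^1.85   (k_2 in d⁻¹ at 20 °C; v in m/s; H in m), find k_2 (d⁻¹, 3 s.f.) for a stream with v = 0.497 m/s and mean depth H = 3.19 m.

k_2 ≈ 0.389 d⁻¹

k_2 = 5.32 × 0.497^0.67 / 3.19^1.85 = 5.32 × 0.6260 / 8.551 = 0.3895 d⁻¹.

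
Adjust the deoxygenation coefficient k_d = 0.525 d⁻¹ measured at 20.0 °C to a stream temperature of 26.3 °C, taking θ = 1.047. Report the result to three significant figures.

k_d(T₂) = k_d(T₁) · θ^(T₂−T₁) = 0.525 × 1.047^(26.3−20.0)
= 0.525 × 1.047^6.30 = 0.525 × 1.336 = 0.7012 d⁻¹.

k_d ≈ 0.701 d⁻¹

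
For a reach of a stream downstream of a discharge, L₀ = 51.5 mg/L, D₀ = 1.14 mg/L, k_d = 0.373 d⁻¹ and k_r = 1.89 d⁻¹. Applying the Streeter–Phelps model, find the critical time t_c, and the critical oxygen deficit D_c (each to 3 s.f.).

At the critical point dD/dt = 0, so k_d L₀ e^(−k_d t) = k_r D. Substituting D(t) from the Streeter–Phelps equation and solving for t gives
t_c = ln[(k_r/k_d)(1 − D₀(k_r−k_d)/(k_d L₀))] / (k_r−k_d).
Here k_r−k_d = 1.517 d⁻¹ and 1 − D₀(k_r−k_d)/(k_d L₀) = 1 − 1.14×1.517/(0.373×51.5) = 0.9100, so
t_c = ln(5.067 × 0.9100) / 1.517 = 1.528 / 1.517 = 1.008 d.
D_c = (k_d/k_r) L₀ e^(−k_d t_c) = (0.373/1.89) × 51.5 × e^(−0.373×1.008) = 0.1974 × 51.5 × 0.6867 = 6.980 mg/L.

t_c ≈ 1.01 d; D_c ≈ 6.98 mg/L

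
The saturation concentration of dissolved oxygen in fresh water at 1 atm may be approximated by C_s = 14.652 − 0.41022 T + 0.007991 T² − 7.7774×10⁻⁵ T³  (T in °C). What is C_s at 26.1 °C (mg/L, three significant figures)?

C_s ≈ 8.01 mg/L

C_s = 14.652 − 0.41022×26.1 + 0.007991×26.1² − 7.7774×10⁻⁵×26.1³ = 8.006 mg/L.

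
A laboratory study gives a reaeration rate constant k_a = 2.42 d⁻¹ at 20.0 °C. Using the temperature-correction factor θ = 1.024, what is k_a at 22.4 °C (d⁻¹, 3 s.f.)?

k_a(T₂) = k_a(T₁) · θ^(T₂−T₁) = 2.42 × 1.024^(22.4−20.0)
= 2.42 × 1.024^2.40 = 2.42 × 1.059 = 2.562 d⁻¹.

k_a ≈ 2.56 d⁻¹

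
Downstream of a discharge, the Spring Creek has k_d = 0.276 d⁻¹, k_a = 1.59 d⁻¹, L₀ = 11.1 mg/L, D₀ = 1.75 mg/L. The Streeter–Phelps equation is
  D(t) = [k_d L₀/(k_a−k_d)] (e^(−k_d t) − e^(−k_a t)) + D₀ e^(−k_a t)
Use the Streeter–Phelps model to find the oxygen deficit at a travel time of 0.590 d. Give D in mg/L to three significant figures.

k_d L₀/(k_a−k_d) = 0.276×11.1/(1.59−0.276) = 3.064/1.314 = 2.332 mg/L.
e^(−k_d t) = e^(−0.276×0.5900) = 0.8497; e^(−k_a t) = e^(−1.59×0.5900) = 0.3914.
D = 2.332 × (0.8497 − 0.3914) + 1.75 × 0.3914 = 1.069 + 0.6849 = 1.754 mg/L.

D ≈ 1.75 mg/L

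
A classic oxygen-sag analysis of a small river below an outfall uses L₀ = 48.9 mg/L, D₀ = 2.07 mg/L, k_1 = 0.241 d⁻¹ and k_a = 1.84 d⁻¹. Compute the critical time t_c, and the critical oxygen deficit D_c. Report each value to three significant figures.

t_c = [1/(k_a−k_1)] ln[(k_a/k_1)(1 − D₀(k_a−k_1)/(k_1 L₀))]
= [1/(1.84−0.241)] ln[(1.84/0.241)(1 − 2.07×1.599/(0.241×48.9))]
= (1/1.599) ln[7.635 × 0.7191] = 0.6254 × ln(5.491) = 0.6254 × 1.703 = 1.065 d.
L(t_c) = L₀ e^(−k_1 t_c) = 48.9 × 0.7736 = 37.83 mg/L, and at the critical point k_a D_c = k_1 L, so D_c = (0.241/1.84) × 37.83 = 4.955 mg/L.

t_c ≈ 1.07 d; D_c ≈ 4.95 mg/L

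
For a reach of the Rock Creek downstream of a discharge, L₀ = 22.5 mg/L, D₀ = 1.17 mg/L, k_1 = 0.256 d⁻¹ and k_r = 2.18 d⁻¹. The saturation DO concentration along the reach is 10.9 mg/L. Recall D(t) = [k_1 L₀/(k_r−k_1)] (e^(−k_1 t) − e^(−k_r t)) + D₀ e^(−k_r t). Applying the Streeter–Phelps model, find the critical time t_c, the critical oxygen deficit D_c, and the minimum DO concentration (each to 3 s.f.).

t_c ≈ 0.856 d; D_c ≈ 2.12 mg/L; min DO ≈ 8.78 mg/L

t_c = [1/(k_r−k_1)] ln[(k_r/k_1)(1 − D₀(k_r−k_1)/(k_1 L₀))]
= [1/(2.18−0.256)] ln[(2.18/0.256)(1 − 1.17×1.924/(0.256×22.5))]
= (1/1.924) ln[8.516 × 0.6092] = 0.5198 × ln(5.188) = 0.5198 × 1.646 = 0.8557 d.
L(t_c) = L₀ e^(−k_1 t_c) = 22.5 × 0.8033 = 18.07 mg/L, and at the critical point k_r D_c = k_1 L, so D_c = (0.256/2.18) × 18.07 = 2.122 mg/L.
Minimum DO = C_s − D_c = 10.9 − 2.122 = 8.778 mg/L.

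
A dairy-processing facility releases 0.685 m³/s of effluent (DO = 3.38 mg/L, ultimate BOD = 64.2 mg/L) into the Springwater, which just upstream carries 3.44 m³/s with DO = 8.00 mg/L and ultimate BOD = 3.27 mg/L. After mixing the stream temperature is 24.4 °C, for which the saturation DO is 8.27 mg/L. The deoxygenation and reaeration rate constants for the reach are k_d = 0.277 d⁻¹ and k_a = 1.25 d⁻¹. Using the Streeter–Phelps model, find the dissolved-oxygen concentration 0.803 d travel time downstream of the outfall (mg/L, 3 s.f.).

Mixed DO = (3.44×8.00 + 0.685×3.38)/(3.44+0.685) = 29.84/4.125 = 7.233 mg/L.
Mixed L₀ = (3.44×3.27 + 0.685×64.2)/(4.125) = 55.23/4.125 = 13.39 mg/L.
Initial deficit D₀ = C_s − DO₀ = 8.27 − 7.233 = 1.037 mg/L.
D(0.803) = [0.277×13.39/(1.25−0.277)](e^(−0.277×0.803) − e^(−1.25×0.803)) + 1.037 e^(−1.25×0.803)
= 3.811 × (0.8006 − 0.3665) + 1.037 × 0.3665 = 2.035 mg/L.
DO = 8.27 − 2.035 = 6.235 mg/L.

DO ≈ 6.24 mg/L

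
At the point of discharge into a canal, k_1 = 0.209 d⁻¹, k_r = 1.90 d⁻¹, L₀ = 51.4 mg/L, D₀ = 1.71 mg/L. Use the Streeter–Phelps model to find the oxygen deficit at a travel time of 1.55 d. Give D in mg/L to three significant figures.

D ≈ 4.35 mg/L

k_1 L₀/(k_r−k_1) = 0.209×51.4/(1.90−0.209) = 10.74/1.691 = 6.353 mg/L.
e^(−k_1 t) = e^(−0.209×1.550) = 0.7233; e^(−k_r t) = e^(−1.90×1.550) = 0.05260.
D = 6.353 × (0.7233 − 0.05260) + 1.71 × 0.05260 = 4.261 + 0.08995 = 4.351 mg/L.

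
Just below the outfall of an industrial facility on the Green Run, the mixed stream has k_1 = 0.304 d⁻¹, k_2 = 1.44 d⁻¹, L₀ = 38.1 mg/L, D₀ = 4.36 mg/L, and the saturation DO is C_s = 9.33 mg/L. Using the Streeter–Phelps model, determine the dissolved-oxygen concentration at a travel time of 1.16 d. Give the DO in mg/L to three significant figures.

k_1 L₀/(k_2−k_1) = 0.304×38.1/(1.44−0.304) = 11.58/1.136 = 10.20 mg/L.
e^(−k_1 t) = e^(−0.304×1.160) = 0.7028; e^(−k_2 t) = e^(−1.44×1.160) = 0.1882.
D = 10.20 × (0.7028 − 0.1882) + 4.36 × 0.1882 = 5.247 + 0.8204 = 6.068 mg/L.
DO = C_s − D = 9.33 − 6.068 = 3.262 mg/L.

DO ≈ 3.26 mg/L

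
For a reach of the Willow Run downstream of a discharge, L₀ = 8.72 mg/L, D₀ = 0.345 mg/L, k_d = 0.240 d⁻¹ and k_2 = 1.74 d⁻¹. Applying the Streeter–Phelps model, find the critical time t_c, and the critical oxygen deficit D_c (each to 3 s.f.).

t_c ≈ 1.13 d; D_c ≈ 0.917 mg/L

With k_2/k_d = 7.250 and 1 − D₀(k_2−k_d)/(k_d L₀) = 0.7527,
t_c = ln(7.250 × 0.7527) / (1.74 − 0.240) = ln(5.457) / 1.500 = 1.697/1.500 = 1.131 d.
D_c = (k_d/k_2) L₀ e^(−k_d t_c) = (0.240/1.74) × 8.72 × e^(−0.240×1.131) = 0.1379 × 8.72 × 0.7622 = 0.9168 mg/L.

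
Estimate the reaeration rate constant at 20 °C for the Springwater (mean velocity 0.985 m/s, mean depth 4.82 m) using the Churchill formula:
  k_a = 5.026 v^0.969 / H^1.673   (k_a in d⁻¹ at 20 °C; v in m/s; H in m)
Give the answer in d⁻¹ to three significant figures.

k_a = 5.026 × 0.985^0.969 / 4.82^1.673 = 5.026 × 0.9855 / 13.89 = 0.3566 d⁻¹.

k_a ≈ 0.357 d⁻¹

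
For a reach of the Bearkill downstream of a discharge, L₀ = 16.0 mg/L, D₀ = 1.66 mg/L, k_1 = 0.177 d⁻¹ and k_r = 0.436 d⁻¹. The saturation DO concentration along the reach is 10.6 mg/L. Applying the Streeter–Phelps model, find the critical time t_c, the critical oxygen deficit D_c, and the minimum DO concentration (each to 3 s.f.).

t_c ≈ 2.84 d; D_c ≈ 3.93 mg/L; min DO ≈ 6.67 mg/L

At the critical point dD/dt = 0, so k_1 L₀ e^(−k_1 t) = k_r D. Substituting D(t) from the Streeter–Phelps equation and solving for t gives
t_c = ln[(k_r/k_1)(1 − D₀(k_r−k_1)/(k_1 L₀))] / (k_r−k_1).
Here k_r−k_1 = 0.2590 d⁻¹ and 1 − D₀(k_r−k_1)/(k_1 L₀) = 1 − 1.66×0.2590/(0.177×16.0) = 0.8482, so
t_c = ln(2.463 × 0.8482) / 0.2590 = 0.7368 / 0.2590 = 2.845 d.
L(t_c) = L₀ e^(−k_1 t_c) = 16.0 × 0.6044 = 9.670 mg/L, and at the critical point k_r D_c = k_1 L, so D_c = (0.177/0.436) × 9.670 = 3.926 mg/L.
Minimum DO = C_s − D_c = 10.6 − 3.926 = 6.674 mg/L.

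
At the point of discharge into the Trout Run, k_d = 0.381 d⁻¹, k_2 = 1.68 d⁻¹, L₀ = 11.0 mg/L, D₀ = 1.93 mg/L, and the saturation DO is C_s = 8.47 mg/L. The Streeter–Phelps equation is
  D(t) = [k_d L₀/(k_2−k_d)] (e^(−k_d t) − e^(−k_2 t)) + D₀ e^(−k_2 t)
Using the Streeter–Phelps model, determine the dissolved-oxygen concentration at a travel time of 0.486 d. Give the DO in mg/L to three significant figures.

DO ≈ 6.36 mg/L

k_d L₀/(k_2−k_d) = 0.381×11.0/(1.68−0.381) = 4.191/1.299 = 3.226 mg/L.
e^(−k_d t) = e^(−0.381×0.4860) = 0.8310; e^(−k_2 t) = e^(−1.68×0.4860) = 0.4420.
D = 3.226 × (0.8310 − 0.4420) + 1.93 × 0.4420 = 1.255 + 0.8530 = 2.108 mg/L.
DO = C_s − D = 8.47 − 2.108 = 6.362 mg/L.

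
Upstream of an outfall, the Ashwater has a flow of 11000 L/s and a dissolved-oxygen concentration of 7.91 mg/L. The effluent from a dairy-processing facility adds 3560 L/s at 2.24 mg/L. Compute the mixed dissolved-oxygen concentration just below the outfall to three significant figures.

6.52 mg/L

Flow-weighted mixing: C = (Q_r C_r + Q_w C_w)/(Q_r + Q_w)
= (11000×7.91 + 3560×2.24)/(11000 + 3560) = 94980/14560 = 6.524 mg/L.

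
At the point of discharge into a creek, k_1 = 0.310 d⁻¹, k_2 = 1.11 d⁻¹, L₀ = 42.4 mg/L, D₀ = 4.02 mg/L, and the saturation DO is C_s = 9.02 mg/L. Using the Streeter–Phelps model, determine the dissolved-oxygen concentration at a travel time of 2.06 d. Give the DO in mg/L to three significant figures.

k_1 L₀/(k_2−k_1) = 0.310×42.4/(1.11−0.310) = 13.14/0.8000 = 16.43 mg/L.
e^(−k_1 t) = e^(−0.310×2.060) = 0.5280; e^(−k_2 t) = e^(−1.11×2.060) = 0.1016.
D = 16.43 × (0.5280 − 0.1016) + 4.02 × 0.1016 = 7.006 + 0.4085 = 7.415 mg/L.
DO = C_s − D = 9.02 − 7.415 = 1.605 mg/L.

DO ≈ 1.61 mg/L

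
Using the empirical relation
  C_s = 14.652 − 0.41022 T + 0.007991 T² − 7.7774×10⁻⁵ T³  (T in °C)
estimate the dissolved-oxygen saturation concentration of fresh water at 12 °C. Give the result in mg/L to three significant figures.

C_s = 14.652 − 0.41022×12 + 0.007991×12² − 7.7774×10⁻⁵×12³ = 10.75 mg/L.

C_s ≈ 10.7 mg/L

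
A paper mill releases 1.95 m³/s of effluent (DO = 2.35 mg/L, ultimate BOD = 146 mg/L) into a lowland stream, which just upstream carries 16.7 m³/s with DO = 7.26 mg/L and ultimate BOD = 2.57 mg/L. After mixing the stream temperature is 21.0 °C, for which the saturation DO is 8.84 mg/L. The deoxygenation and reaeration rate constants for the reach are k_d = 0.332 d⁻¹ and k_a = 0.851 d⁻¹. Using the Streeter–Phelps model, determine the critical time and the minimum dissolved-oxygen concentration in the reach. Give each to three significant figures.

Mixed DO = (16.7×7.26 + 1.95×2.35)/(16.7+1.95) = 125.8/18.65 = 6.747 mg/L.
Mixed L₀ = (16.7×2.57 + 1.95×146)/(18.65) = 327.6/18.65 = 17.57 mg/L.
Initial deficit D₀ = C_s − DO₀ = 8.84 − 6.747 = 2.093 mg/L.
t_c = (1/0.5190) ln[(0.851/0.332)(1 − 2.093×0.5190/(0.332×17.57))] = 1.927 × ln(2.086) = 1.416 d.
D_c = (0.332/0.851) × 17.57 × e^(−0.332×1.416) = 0.3901 × 17.57 × 0.6248 = 4.282 mg/L.
Minimum DO = 8.84 − 4.282 = 4.558 mg/L.

t_c ≈ 1.42 d; minimum DO ≈ 4.56 mg/L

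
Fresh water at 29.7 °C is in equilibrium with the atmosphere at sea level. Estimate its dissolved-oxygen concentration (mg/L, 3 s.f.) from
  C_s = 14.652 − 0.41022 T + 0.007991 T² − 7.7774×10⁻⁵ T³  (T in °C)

C_s = 14.652 − 0.41022×29.7 + 0.007991×29.7² − 7.7774×10⁻⁵×29.7³ = 7.480 mg/L.

C_s ≈ 7.48 mg/L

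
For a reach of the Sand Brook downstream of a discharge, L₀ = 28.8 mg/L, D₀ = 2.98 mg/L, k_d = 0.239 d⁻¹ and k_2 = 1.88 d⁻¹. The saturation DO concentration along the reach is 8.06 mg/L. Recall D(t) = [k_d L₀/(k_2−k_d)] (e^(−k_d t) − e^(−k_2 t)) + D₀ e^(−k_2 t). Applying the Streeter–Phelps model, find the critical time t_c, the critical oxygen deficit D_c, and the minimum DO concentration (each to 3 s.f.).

t_c ≈ 0.502 d; D_c ≈ 3.25 mg/L; min DO ≈ 4.81 mg/L

At the critical point dD/dt = 0, so k_d L₀ e^(−k_d t) = k_2 D. Substituting D(t) from the Streeter–Phelps equation and solving for t gives
t_c = ln[(k_2/k_d)(1 − D₀(k_2−k_d)/(k_d L₀))] / (k_2−k_d).
Here k_2−k_d = 1.641 d⁻¹ and 1 − D₀(k_2−k_d)/(k_d L₀) = 1 − 2.98×1.641/(0.239×28.8) = 0.2895, so
t_c = ln(7.866 × 0.2895) / 1.641 = 0.8231 / 1.641 = 0.5016 d.
L(t_c) = L₀ e^(−k_d t_c) = 28.8 × 0.8870 = 25.55 mg/L, and at the critical point k_2 D_c = k_d L, so D_c = (0.239/1.88) × 25.55 = 3.248 mg/L.
Minimum DO = C_s − D_c = 8.06 − 3.248 = 4.812 mg/L.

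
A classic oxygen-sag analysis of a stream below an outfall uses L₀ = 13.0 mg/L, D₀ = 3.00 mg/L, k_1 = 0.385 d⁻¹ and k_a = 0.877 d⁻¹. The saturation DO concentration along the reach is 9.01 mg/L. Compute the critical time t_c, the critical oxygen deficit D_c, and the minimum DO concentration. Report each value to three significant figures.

t_c = [1/(k_a−k_1)] ln[(k_a/k_1)(1 − D₀(k_a−k_1)/(k_1 L₀))]
= [1/(0.877−0.385)] ln[(0.877/0.385)(1 − 3.00×0.4920/(0.385×13.0))]
= (1/0.4920) ln[2.278 × 0.7051] = 2.033 × ln(1.606) = 2.033 × 0.4738 = 0.9631 d.
L(t_c) = L₀ e^(−k_1 t_c) = 13.0 × 0.6902 = 8.972 mg/L, and at the critical point k_a D_c = k_1 L, so D_c = (0.385/0.877) × 8.972 = 3.939 mg/L.
Minimum DO = C_s − D_c = 9.01 − 3.939 = 5.071 mg/L.

t_c ≈ 0.963 d; D_c ≈ 3.94 mg/L; min DO ≈ 5.07 mg/L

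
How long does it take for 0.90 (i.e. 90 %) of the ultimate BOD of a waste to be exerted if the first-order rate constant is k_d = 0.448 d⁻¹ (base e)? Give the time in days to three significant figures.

y/L₀ = 1 − e^(−k_d t) = 0.90 ⇒ e^(−k_d t) = 0.100
t = −ln(0.100) / 0.448 = 2.303 / 0.448 = 5.140 d.

t ≈ 5.14 d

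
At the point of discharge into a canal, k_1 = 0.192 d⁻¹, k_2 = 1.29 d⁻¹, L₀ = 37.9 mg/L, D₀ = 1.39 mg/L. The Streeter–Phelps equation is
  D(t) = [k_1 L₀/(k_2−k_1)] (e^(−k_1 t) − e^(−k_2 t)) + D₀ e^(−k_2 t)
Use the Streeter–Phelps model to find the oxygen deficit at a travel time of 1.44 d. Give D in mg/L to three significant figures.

D ≈ 4.21 mg/L

k_1 L₀/(k_2−k_1) = 0.192×37.9/(1.29−0.192) = 7.277/1.098 = 6.627 mg/L.
e^(−k_1 t) = e^(−0.192×1.440) = 0.7584; e^(−k_2 t) = e^(−1.29×1.440) = 0.1560.
D = 6.627 × (0.7584 − 0.1560) + 1.39 × 0.1560 = 3.992 + 0.2169 = 4.209 mg/L.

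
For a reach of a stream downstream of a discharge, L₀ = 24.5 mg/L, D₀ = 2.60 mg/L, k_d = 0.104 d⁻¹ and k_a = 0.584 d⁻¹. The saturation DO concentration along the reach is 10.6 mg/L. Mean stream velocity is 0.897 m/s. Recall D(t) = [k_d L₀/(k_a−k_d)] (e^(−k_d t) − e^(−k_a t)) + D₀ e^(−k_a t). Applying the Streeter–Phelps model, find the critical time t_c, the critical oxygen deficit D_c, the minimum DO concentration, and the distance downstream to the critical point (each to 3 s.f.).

t_c ≈ 2.19 d; D_c ≈ 3.47 mg/L; min DO ≈ 7.13 mg/L; x_c ≈ 170 km

At the critical point dD/dt = 0, so k_d L₀ e^(−k_d t) = k_a D. Substituting D(t) from the Streeter–Phelps equation and solving for t gives
t_c = ln[(k_a/k_d)(1 − D₀(k_a−k_d)/(k_d L₀))] / (k_a−k_d).
Here k_a−k_d = 0.4800 d⁻¹ and 1 − D₀(k_a−k_d)/(k_d L₀) = 1 − 2.60×0.4800/(0.104×24.5) = 0.5102, so
t_c = ln(5.615 × 0.5102) / 0.4800 = 1.053 / 0.4800 = 2.193 d.
L(t_c) = L₀ e^(−k_d t_c) = 24.5 × 0.7961 = 19.50 mg/L, and at the critical point k_a D_c = k_d L, so D_c = (0.104/0.584) × 19.50 = 3.473 mg/L.
Minimum DO = C_s − D_c = 10.6 − 3.473 = 7.127 mg/L.
x_c = v t_c = 0.897 m/s × 2.193 d × 86400 s/d = 169900 m ≈ 170 km.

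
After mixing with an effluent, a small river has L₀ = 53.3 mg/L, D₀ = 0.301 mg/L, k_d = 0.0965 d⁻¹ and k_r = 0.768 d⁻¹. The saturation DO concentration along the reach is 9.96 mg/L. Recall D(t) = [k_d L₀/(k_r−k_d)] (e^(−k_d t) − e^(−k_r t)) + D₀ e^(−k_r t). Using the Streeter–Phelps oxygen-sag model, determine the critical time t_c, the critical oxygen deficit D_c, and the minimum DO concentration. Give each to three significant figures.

t_c ≈ 3.03 d; D_c ≈ 5.00 mg/L; min DO ≈ 4.96 mg/L

t_c = [1/(k_r−k_d)] ln[(k_r/k_d)(1 − D₀(k_r−k_d)/(k_d L₀))]
= [1/(0.768−0.0965)] ln[(0.768/0.0965)(1 − 0.301×0.6715/(0.0965×53.3))]
= (1/0.6715) ln[7.959 × 0.9607] = 1.489 × ln(7.646) = 1.489 × 2.034 = 3.029 d.
L(t_c) = L₀ e^(−k_d t_c) = 53.3 × 0.7465 = 39.79 mg/L, and at the critical point k_r D_c = k_d L, so D_c = (0.0965/0.768) × 39.79 = 5.000 mg/L.
Minimum DO = C_s − D_c = 9.96 − 5.000 = 4.960 mg/L.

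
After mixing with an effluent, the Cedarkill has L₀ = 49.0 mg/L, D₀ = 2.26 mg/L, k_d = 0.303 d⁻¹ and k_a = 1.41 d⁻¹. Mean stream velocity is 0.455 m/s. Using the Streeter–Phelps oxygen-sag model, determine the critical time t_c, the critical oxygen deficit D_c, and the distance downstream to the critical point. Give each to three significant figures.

At the critical point dD/dt = 0, so k_d L₀ e^(−k_d t) = k_a D. Substituting D(t) from the Streeter–Phelps equation and solving for t gives
t_c = ln[(k_a/k_d)(1 − D₀(k_a−k_d)/(k_d L₀))] / (k_a−k_d).
Here k_a−k_d = 1.107 d⁻¹ and 1 − D₀(k_a−k_d)/(k_d L₀) = 1 − 2.26×1.107/(0.303×49.0) = 0.8315, so
t_c = ln(4.653 × 0.8315) / 1.107 = 1.353 / 1.107 = 1.222 d.
L(t_c) = L₀ e^(−k_d t_c) = 49.0 × 0.6905 = 33.83 mg/L, and at the critical point k_a D_c = k_d L, so D_c = (0.303/1.41) × 33.83 = 7.271 mg/L.
x_c = v t_c = 0.455 m/s × 1.222 d × 86400 s/d = 48050 m ≈ 48.1 km.

t_c ≈ 1.22 d; D_c ≈ 7.27 mg/L; x_c ≈ 48.1 km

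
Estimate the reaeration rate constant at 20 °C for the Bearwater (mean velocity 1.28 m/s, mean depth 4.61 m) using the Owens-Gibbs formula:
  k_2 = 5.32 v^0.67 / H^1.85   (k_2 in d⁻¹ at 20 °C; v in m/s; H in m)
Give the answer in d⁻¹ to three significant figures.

k_2 ≈ 0.371 d⁻¹

k_2 = 5.32 × 1.28^0.67 / 4.61^1.85 = 5.32 × 1.180 / 16.90 = 0.3714 d⁻¹.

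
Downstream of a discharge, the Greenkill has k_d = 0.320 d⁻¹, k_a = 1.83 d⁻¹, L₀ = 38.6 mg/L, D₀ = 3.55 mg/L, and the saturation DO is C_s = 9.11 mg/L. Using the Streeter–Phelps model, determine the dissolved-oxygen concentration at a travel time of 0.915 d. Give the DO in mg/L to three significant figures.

k_d L₀/(k_a−k_d) = 0.320×38.6/(1.83−0.320) = 12.35/1.510 = 8.180 mg/L.
e^(−k_d t) = e^(−0.320×0.9150) = 0.7462; e^(−k_a t) = e^(−1.83×0.9150) = 0.1874.
D = 8.180 × (0.7462 − 0.1874) + 3.55 × 0.1874 = 4.571 + 0.6653 = 5.236 mg/L.
DO = C_s − D = 9.11 − 5.236 = 3.874 mg/L.

DO ≈ 3.87 mg/L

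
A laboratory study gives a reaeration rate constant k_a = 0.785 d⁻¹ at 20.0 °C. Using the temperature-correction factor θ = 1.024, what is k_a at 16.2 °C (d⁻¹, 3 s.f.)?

k_a ≈ 0.717 d⁻¹

k_a(T₂) = k_a(T₁) · θ^(T₂−T₁) = 0.785 × 1.024^(16.2−20.0)
= 0.785 × 1.024^-3.80 = 0.785 × 0.9138 = 0.7173 d⁻¹.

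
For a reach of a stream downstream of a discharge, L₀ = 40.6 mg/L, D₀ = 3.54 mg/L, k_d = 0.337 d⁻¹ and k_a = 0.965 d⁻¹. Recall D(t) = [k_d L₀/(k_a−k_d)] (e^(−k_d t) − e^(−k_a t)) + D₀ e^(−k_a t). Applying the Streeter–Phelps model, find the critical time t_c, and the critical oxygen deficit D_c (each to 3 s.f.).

At the critical point dD/dt = 0, so k_d L₀ e^(−k_d t) = k_a D. Substituting D(t) from the Streeter–Phelps equation and solving for t gives
t_c = ln[(k_a/k_d)(1 − D₀(k_a−k_d)/(k_d L₀))] / (k_a−k_d).
Here k_a−k_d = 0.6280 d⁻¹ and 1 − D₀(k_a−k_d)/(k_d L₀) = 1 − 3.54×0.6280/(0.337×40.6) = 0.8375, so
t_c = ln(2.864 × 0.8375) / 0.6280 = 0.8747 / 0.6280 = 1.393 d.
L(t_c) = L₀ e^(−k_d t_c) = 40.6 × 0.6254 = 25.39 mg/L, and at the critical point k_a D_c = k_d L, so D_c = (0.337/0.965) × 25.39 = 8.867 mg/L.

t_c ≈ 1.39 d; D_c ≈ 8.87 mg/L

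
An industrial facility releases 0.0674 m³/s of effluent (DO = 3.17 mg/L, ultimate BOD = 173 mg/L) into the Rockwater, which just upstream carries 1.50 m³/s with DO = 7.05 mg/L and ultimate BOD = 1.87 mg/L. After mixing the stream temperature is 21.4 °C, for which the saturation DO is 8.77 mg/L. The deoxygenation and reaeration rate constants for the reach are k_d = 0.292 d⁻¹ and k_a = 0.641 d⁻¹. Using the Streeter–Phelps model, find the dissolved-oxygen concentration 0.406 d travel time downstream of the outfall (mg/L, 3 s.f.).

Mixed DO = (1.50×7.05 + 0.0674×3.17)/(1.50+0.0674) = 10.79/1.567 = 6.883 mg/L.
Mixed L₀ = (1.50×1.87 + 0.0674×173)/(1.567) = 14.47/1.567 = 9.229 mg/L.
Initial deficit D₀ = C_s − DO₀ = 8.77 − 6.883 = 1.887 mg/L.
D(0.406) = [0.292×9.229/(0.641−0.292)](e^(−0.292×0.406) − e^(−0.641×0.406)) + 1.887 e^(−0.641×0.406)
= 7.722 × (0.8882 − 0.7709) + 1.887 × 0.7709 = 2.361 mg/L.
DO = 8.77 − 2.361 = 6.409 mg/L.

DO ≈ 6.41 mg/L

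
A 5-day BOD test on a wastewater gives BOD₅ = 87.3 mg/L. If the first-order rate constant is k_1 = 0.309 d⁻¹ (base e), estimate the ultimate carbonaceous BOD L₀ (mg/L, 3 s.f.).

BOD₅ = L₀(1 − e^(−5k_1)) ⇒ L₀ = BOD₅ / (1 − e^(−5×0.309))
= 87.3 / (1 − 0.2133) = 87.3 / 0.7867 = 111.0 mg/L.

L₀ ≈ 111 mg/L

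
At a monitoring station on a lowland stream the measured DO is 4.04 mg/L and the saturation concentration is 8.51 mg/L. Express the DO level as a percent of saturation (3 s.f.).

% saturation = C/C_s × 100 = 4.04/8.51 × 100 = 47.5 %.

47.5 % saturation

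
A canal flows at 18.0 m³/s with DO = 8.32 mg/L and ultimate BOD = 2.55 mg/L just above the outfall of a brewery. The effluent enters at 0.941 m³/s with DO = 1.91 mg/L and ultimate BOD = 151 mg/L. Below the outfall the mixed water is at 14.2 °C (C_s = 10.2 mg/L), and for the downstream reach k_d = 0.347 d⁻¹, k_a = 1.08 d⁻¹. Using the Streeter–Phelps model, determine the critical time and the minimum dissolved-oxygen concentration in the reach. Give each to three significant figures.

t_c ≈ 0.688 d; minimum DO ≈ 7.69 mg/L

Mixed DO = (18.0×8.32 + 0.941×1.91)/(18.0+0.941) = 151.6/18.94 = 8.002 mg/L.
Mixed L₀ = (18.0×2.55 + 0.941×151)/(18.94) = 188.0/18.94 = 9.925 mg/L.
Initial deficit D₀ = C_s − DO₀ = 10.2 − 8.002 = 2.198 mg/L.
t_c = (1/0.7330) ln[(1.08/0.347)(1 − 2.198×0.7330/(0.347×9.925))] = 1.364 × ln(1.656) = 0.6882 d.
D_c = (0.347/1.08) × 9.925 × e^(−0.347×0.6882) = 0.3213 × 9.925 × 0.7876 = 2.511 mg/L.
Minimum DO = 10.2 − 2.511 = 7.689 mg/L.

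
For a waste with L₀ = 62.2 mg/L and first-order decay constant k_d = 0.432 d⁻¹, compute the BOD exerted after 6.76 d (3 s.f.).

y_t = L₀(1 − e^(−k_d t)) = 62.2 × (1 − e^(−0.432×6.76))
= 62.2 × (1 − 0.05392) = 62.2 × 0.9461 = 58.85 mg/L.

y ≈ 58.8 mg/L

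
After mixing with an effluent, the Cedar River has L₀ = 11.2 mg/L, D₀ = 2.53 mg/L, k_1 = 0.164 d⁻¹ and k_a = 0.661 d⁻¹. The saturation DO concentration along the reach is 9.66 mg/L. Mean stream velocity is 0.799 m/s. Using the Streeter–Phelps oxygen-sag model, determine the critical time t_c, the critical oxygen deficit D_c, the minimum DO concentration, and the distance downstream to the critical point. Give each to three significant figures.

With k_a/k_1 = 4.030 and 1 − D₀(k_a−k_1)/(k_1 L₀) = 0.3154,
t_c = ln(4.030 × 0.3154) / (0.661 − 0.164) = ln(1.271) / 0.4970 = 0.2401/0.4970 = 0.4831 d.
D_c = (k_1/k_a) L₀ e^(−k_1 t_c) = (0.164/0.661) × 11.2 × e^(−0.164×0.4831) = 0.2481 × 11.2 × 0.9238 = 2.567 mg/L.
Minimum DO = C_s − D_c = 9.66 − 2.567 = 7.093 mg/L.
x_c = v t_c = 0.799 m/s × 0.4831 d × 86400 s/d = 33350 m ≈ 33.3 km.

t_c ≈ 0.483 d; D_c ≈ 2.57 mg/L; min DO ≈ 7.09 mg/L; x_c ≈ 33.3 km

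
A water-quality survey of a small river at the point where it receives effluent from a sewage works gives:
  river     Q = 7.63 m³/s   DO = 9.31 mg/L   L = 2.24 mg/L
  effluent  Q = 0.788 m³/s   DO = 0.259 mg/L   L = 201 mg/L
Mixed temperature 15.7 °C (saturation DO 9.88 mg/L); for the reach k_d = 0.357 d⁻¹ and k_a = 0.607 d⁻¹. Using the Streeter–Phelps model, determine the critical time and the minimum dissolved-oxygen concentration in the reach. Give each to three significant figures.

t_c ≈ 1.93 d; minimum DO ≈ 3.72 mg/L

Mixed DO = (7.63×9.31 + 0.788×0.259)/(7.63+0.788) = 71.24/8.418 = 8.463 mg/L.
Mixed L₀ = (7.63×2.24 + 0.788×201)/(8.418) = 175.5/8.418 = 20.85 mg/L.
Initial deficit D₀ = C_s − DO₀ = 9.88 − 8.463 = 1.417 mg/L.
t_c = (1/0.2500) ln[(0.607/0.357)(1 − 1.417×0.2500/(0.357×20.85))] = 4.000 × ln(1.619) = 1.928 d.
D_c = (0.357/0.607) × 20.85 × e^(−0.357×1.928) = 0.5881 × 20.85 × 0.5024 = 6.160 mg/L.
Minimum DO = 9.88 − 6.160 = 3.720 mg/L.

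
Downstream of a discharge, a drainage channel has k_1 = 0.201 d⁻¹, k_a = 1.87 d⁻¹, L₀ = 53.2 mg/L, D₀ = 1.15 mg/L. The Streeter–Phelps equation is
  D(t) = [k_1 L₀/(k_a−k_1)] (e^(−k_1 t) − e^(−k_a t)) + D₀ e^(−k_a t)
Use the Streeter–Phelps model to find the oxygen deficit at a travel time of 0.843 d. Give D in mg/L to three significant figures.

k_1 L₀/(k_a−k_1) = 0.201×53.2/(1.87−0.201) = 10.69/1.669 = 6.407 mg/L.
e^(−k_1 t) = e^(−0.201×0.8430) = 0.8441; e^(−k_a t) = e^(−1.87×0.8430) = 0.2067.
D = 6.407 × (0.8441 − 0.2067) + 1.15 × 0.2067 = 4.084 + 0.2377 = 4.322 mg/L.

D ≈ 4.32 mg/L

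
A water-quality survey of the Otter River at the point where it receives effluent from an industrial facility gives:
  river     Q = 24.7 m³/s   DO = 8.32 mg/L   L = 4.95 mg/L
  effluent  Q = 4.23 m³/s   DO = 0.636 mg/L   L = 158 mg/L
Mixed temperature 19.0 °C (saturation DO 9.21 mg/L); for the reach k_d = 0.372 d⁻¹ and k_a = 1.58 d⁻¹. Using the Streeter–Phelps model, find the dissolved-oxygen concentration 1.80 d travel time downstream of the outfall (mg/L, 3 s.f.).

DO ≈ 5.27 mg/L

Mixed DO = (24.7×8.32 + 4.23×0.636)/(24.7+4.23) = 208.2/28.93 = 7.196 mg/L.
Mixed L₀ = (24.7×4.95 + 4.23×158)/(28.93) = 790.6/28.93 = 27.33 mg/L.
Initial deficit D₀ = C_s − DO₀ = 9.21 − 7.196 = 2.014 mg/L.
D(1.80) = [0.372×27.33/(1.58−0.372)](e^(−0.372×1.80) − e^(−1.58×1.80)) + 2.014 e^(−1.58×1.80)
= 8.416 × (0.5119 − 0.05819) + 2.014 × 0.05819 = 3.936 mg/L.
DO = 9.21 − 3.936 = 5.274 mg/L.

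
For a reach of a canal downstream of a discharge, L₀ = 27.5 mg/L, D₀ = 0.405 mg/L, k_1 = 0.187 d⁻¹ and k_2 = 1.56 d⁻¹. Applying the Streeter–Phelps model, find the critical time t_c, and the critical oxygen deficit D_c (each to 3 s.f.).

t_c ≈ 1.46 d; D_c ≈ 2.51 mg/L

t_c = [1/(k_2−k_1)] ln[(k_2/k_1)(1 − D₀(k_2−k_1)/(k_1 L₀))]
= [1/(1.56−0.187)] ln[(1.56/0.187)(1 − 0.405×1.373/(0.187×27.5))]
= (1/1.373) ln[8.342 × 0.8919] = 0.7283 × ln(7.440) = 0.7283 × 2.007 = 1.462 d.
D_c = (k_1/k_2) L₀ e^(−k_1 t_c) = (0.187/1.56) × 27.5 × e^(−0.187×1.462) = 0.1199 × 27.5 × 0.7608 = 2.508 mg/L.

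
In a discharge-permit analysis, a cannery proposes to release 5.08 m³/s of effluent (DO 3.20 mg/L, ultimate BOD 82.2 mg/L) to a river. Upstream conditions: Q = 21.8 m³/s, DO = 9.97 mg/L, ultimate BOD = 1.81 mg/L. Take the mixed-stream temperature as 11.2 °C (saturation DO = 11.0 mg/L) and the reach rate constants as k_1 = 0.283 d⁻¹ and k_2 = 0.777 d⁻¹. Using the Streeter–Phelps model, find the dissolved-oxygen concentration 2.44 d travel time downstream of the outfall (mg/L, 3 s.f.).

Mixed DO = (21.8×9.97 + 5.08×3.20)/(21.8+5.08) = 233.6/26.88 = 8.691 mg/L.
Mixed L₀ = (21.8×1.81 + 5.08×82.2)/(26.88) = 457.0/26.88 = 17.00 mg/L.
Initial deficit D₀ = C_s − DO₀ = 11.0 − 8.691 = 2.309 mg/L.
D(2.44) = [0.283×17.00/(0.777−0.283)](e^(−0.283×2.44) − e^(−0.777×2.44)) + 2.309 e^(−0.777×2.44)
= 9.740 × (0.5013 − 0.1502) + 2.309 × 0.1502 = 3.767 mg/L.
DO = 11.0 − 3.767 = 7.233 mg/L.

DO ≈ 7.23 mg/L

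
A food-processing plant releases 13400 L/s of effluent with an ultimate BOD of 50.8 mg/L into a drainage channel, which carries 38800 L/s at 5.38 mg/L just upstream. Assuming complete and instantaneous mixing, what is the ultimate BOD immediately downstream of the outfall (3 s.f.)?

Flow-weighted mixing: C = (Q_r C_r + Q_w C_w)/(Q_r + Q_w)
= (38800×5.38 + 13400×50.8)/(38800 + 13400) = 889500/52200 = 17.04 mg/L.

17.0 mg/L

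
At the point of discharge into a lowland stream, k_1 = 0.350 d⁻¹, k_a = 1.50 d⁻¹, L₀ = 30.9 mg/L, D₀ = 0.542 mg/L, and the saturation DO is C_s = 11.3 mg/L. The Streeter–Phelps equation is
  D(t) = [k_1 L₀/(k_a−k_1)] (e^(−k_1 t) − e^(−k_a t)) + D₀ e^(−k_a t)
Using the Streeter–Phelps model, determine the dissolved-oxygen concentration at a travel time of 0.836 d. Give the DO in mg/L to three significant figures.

k_1 L₀/(k_a−k_1) = 0.350×30.9/(1.50−0.350) = 10.81/1.150 = 9.404 mg/L.
e^(−k_1 t) = e^(−0.350×0.8360) = 0.7463; e^(−k_a t) = e^(−1.50×0.8360) = 0.2854.
D = 9.404 × (0.7463 − 0.2854) + 0.542 × 0.2854 = 4.335 + 0.1547 = 4.490 mg/L.
DO = C_s − D = 11.3 − 4.490 = 6.810 mg/L.

DO ≈ 6.81 mg/L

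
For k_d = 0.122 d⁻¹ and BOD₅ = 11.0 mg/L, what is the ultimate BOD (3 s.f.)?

L₀ ≈ 24.1 mg/L

BOD₅ = L₀(1 − e^(−5k_d)) ⇒ L₀ = BOD₅ / (1 − e^(−5×0.122))
= 11.0 / (1 − 0.5434) = 11.0 / 0.4566 = 24.09 mg/L.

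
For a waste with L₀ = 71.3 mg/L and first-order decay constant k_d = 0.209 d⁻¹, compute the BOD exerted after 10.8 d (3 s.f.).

y ≈ 63.8 mg/L

y_t = L₀(1 − e^(−k_d t)) = 71.3 × (1 − e^(−0.209×10.8))
= 71.3 × (1 − 0.1046) = 71.3 × 0.8954 = 63.84 mg/L.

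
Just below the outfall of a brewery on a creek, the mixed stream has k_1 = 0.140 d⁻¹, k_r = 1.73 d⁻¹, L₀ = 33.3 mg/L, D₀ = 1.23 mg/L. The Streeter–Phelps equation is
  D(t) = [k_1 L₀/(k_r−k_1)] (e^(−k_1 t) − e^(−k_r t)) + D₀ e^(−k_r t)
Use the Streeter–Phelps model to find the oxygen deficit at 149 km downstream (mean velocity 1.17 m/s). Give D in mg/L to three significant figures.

Travel time t = x/v = 149 km / (1.17 m/s) = 149000 m / 1.17 m/s = 127400 s = 1.474 d.
k_1 L₀/(k_r−k_1) = 0.140×33.3/(1.73−0.140) = 4.662/1.590 = 2.932 mg/L.
e^(−k_1 t) = e^(−0.140×1.474) = 0.8135; e^(−k_r t) = e^(−1.73×1.474) = 0.07809.
D = 2.932 × (0.8135 − 0.07809) + 1.23 × 0.07809 = 2.156 + 0.09604 = 2.252 mg/L.

D ≈ 2.25 mg/L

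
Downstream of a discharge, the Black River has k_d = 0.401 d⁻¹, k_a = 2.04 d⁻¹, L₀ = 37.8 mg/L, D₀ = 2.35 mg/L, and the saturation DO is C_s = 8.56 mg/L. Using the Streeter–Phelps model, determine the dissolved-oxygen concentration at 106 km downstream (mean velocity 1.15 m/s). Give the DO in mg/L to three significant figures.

DO ≈ 3.31 mg/L

Travel time t = x/v = 106 km / (1.15 m/s) = 106000 m / 1.15 m/s = 92170 s = 1.067 d.
k_d L₀/(k_a−k_d) = 0.401×37.8/(2.04−0.401) = 15.16/1.639 = 9.248 mg/L.
e^(−k_d t) = e^(−0.401×1.067) = 0.6519; e^(−k_a t) = e^(−2.04×1.067) = 0.1135.
D = 9.248 × (0.6519 − 0.1135) + 2.35 × 0.1135 = 4.980 + 0.2666 = 5.247 mg/L.
DO = C_s − D = 8.56 − 5.247 = 3.313 mg/L.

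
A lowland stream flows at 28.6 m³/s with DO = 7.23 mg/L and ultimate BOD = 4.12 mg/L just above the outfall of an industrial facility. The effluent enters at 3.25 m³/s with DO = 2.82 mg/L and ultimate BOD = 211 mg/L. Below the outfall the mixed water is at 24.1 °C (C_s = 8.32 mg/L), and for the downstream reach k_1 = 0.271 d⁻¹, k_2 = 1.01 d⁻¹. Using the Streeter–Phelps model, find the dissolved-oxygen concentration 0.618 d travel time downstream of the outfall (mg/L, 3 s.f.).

DO ≈ 4.63 mg/L

Mixed DO = (28.6×7.23 + 3.25×2.82)/(28.6+3.25) = 215.9/31.85 = 6.780 mg/L.
Mixed L₀ = (28.6×4.12 + 3.25×211)/(31.85) = 803.6/31.85 = 25.23 mg/L.
Initial deficit D₀ = C_s − DO₀ = 8.32 − 6.780 = 1.540 mg/L.
D(0.618) = [0.271×25.23/(1.01−0.271)](e^(−0.271×0.618) − e^(−1.01×0.618)) + 1.540 e^(−1.01×0.618)
= 9.252 × (0.8458 − 0.5357) + 1.540 × 0.5357 = 3.694 mg/L.
DO = 8.32 − 3.694 = 4.626 mg/L.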